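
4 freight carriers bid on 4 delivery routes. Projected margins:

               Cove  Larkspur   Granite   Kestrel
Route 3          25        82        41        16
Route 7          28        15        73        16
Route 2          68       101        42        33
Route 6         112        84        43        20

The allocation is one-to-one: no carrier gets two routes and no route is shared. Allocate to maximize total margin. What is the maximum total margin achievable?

Max total: $302k

Optimal: Cove→Route 6 ($112k), Larkspur→Route 2 ($101k), Granite→Route 7 ($73k), Kestrel→Route 3 ($16k) — total 112+101+73+16 = $302k.
Column-greedy (each route in turn goes to its best remaining carrier) gives $243k, worse by 59.
Next-best assignment: Cove→Route 6, Larkspur→Route 3, Granite→Route 7, Kestrel→Route 2 = $300k.
Swapping Kestrel↔Cove (Kestrel→Route 6 $20k, Cove→Route 3 $25k) loses 83.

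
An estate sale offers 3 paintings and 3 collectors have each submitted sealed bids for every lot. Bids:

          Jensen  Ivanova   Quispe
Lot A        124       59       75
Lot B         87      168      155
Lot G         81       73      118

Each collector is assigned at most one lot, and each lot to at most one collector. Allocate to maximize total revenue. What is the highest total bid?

Maximum total: $410

Optimal: Jensen→Lot A ($124), Ivanova→Lot B ($168), Quispe→Lot G ($118) — total 124+168+118 = $410.
Swapping Ivanova↔Jensen (Ivanova→Lot A $59, Jensen→Lot B $87) loses 146.
Every other assignment is strictly worse.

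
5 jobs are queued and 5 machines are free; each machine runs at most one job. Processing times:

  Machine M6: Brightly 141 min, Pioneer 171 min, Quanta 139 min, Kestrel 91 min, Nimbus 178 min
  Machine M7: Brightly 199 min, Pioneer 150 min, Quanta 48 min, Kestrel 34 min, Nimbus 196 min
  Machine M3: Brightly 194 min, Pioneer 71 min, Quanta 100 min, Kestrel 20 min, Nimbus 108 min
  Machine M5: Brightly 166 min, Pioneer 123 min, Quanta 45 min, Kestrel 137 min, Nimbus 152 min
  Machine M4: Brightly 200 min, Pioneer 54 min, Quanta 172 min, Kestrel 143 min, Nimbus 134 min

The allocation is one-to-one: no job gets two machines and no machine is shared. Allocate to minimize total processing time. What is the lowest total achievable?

Optimal: Brightly→Machine M6 (141 min), Pioneer→Machine M4 (54 min), Quanta→Machine M5 (45 min), Kestrel→Machine M7 (34 min), Nimbus→Machine M3 (108 min) — total 141+54+45+34+108 = 382 min.
Column-greedy (each machine in turn goes to its cheapest remaining job) gives 562 min, worse by 180.
Swapping Pioneer↔Brightly (Pioneer→Machine M6 171 min, Brightly→Machine M4 200 min) adds 176.

Minimum total: 382 min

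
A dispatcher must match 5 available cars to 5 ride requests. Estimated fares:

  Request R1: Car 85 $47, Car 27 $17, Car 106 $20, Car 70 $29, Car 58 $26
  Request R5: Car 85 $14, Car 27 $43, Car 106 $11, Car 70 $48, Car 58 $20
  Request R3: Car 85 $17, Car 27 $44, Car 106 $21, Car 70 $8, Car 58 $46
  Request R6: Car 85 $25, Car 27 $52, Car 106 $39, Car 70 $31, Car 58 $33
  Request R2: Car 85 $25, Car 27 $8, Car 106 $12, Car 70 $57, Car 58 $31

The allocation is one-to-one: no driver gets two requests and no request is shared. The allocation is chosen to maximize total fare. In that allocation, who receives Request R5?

Optimal: Car 85→Request R1 ($47), Car 27→Request R5 ($43), Car 106→Request R6 ($39), Car 70→Request R2 ($57), Car 58→Request R3 ($46) — total 47+43+39+57+46 = $232.
Column-greedy (each request in turn goes to its best remaining driver) gives $205, worse by 27.
Next-best assignment: Car 85→Request R1, Car 27→Request R6, Car 106→Request R5, Car 70→Request R2, Car 58→Request R3 = $213.
Swapping Car 85↔Car 27 (Car 85→Request R5 $14, Car 27→Request R1 $17) loses 59.
Car 27's own top request is Request R6 ($52), but forcing Car 27→Request R6 and reassigning the rest optimally gives only $213 — worse by 19.

Car 27 receives Request R5.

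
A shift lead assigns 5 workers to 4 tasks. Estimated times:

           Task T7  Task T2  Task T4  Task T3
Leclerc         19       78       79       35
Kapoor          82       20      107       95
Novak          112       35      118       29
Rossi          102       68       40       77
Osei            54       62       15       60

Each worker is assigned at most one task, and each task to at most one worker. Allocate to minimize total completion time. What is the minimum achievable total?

Treat this as an assignment problem: match each worker to one task.
Optimal: Leclerc→Task T7 (19 min), Kapoor→Task T2 (20 min), Osei→Task T4 (15 min), Novak→Task T3 (29 min) — total 19+20+15+29 = 83 min.
Row-greedy (each worker in turn takes its cheapest remaining task) gives 108 min, worse by 25.
Next-best assignment: Leclerc→Task T7, Kapoor→Task T2, Rossi→Task T4, Novak→Task T3 = 108 min.
Checked against all permutations: 83 min is optimal.

Minimum total: 83 min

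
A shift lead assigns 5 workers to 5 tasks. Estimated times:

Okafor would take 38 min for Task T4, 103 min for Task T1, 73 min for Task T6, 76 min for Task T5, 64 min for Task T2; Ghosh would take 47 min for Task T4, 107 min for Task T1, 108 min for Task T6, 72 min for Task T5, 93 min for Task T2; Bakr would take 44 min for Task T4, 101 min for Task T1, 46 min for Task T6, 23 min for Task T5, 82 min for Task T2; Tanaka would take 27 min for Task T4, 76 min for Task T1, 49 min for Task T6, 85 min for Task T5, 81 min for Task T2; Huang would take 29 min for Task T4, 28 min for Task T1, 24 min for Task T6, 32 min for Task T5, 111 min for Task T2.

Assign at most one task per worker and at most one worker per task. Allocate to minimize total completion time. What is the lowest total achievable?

Minimum total: 211 min

Treat this as an assignment problem: match each worker to one task.
Optimal: Okafor→Task T2 (64 min), Ghosh→Task T4 (47 min), Bakr→Task T5 (23 min), Tanaka→Task T6 (49 min), Huang→Task T1 (28 min) — total 64+47+23+49+28 = 211 min.
Min-entry greedy (repeatedly take the single cheapest remaining cell) gives 245 min, worse by 34.
Next-best assignment: Okafor→Task T4, Ghosh→Task T2, Bakr→Task T5, Tanaka→Task T6, Huang→Task T1 = 231 min.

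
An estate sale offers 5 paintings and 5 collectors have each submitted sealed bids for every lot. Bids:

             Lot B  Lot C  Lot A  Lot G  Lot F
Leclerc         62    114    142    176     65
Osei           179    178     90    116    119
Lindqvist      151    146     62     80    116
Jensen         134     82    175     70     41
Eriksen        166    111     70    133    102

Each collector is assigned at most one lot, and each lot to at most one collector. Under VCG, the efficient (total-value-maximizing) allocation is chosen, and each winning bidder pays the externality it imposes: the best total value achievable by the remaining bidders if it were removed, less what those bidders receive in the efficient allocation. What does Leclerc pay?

Leclerc pays $2.

Efficient allocation: Leclerc→Lot G ($176), Osei→Lot C ($178), Lindqvist→Lot F ($116), Jensen→Lot A ($175), Eriksen→Lot B ($166); total welfare W = $811.
Leclerc receives Lot G at value $176, so the others get W − 176 = $635.
Without Leclerc: best allocation of the remaining 4 bidders over all 5 lots is Osei→Lot C ($178), Lindqvist→Lot B ($151), Jensen→Lot A ($175), Eriksen→Lot G ($133), total $637.
VCG payment = (others' best without Leclerc) − (others' welfare with Leclerc) = 637 − 635 = $2.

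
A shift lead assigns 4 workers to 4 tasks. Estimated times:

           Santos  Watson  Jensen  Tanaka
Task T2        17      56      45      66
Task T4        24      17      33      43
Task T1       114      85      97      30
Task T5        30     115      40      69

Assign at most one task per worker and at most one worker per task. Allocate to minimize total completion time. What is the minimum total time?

Min total: 104 min

Optimal: Santos→Task T2 (17 min), Watson→Task T4 (17 min), Jensen→Task T5 (40 min), Tanaka→Task T1 (30 min) — total 17+17+40+30 = 104 min.
Next-best assignment: Santos→Task T5, Watson→Task T4, Jensen→Task T2, Tanaka→Task T1 = 122 min.
Swapping Tanaka↔Jensen (Tanaka→Task T5 69 min, Jensen→Task T1 97 min) adds 96.
Every other assignment is strictly worse.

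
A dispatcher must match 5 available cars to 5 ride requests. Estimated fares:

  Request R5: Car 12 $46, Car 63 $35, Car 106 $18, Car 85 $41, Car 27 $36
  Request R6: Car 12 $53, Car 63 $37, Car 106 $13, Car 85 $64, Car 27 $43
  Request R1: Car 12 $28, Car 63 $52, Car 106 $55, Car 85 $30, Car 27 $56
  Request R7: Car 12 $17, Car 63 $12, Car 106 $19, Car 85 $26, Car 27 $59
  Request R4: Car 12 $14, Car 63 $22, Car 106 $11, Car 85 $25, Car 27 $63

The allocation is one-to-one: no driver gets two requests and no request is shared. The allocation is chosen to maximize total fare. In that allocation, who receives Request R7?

Car 27 receives Request R7.

Treat this as an assignment problem: match each driver to one request.
Optimal: Car 12→Request R5 ($46), Car 63→Request R4 ($22), Car 106→Request R1 ($55), Car 85→Request R6 ($64), Car 27→Request R7 ($59) — total 46+22+55+64+59 = $246.
Next-best assignment: Car 12→Request R5, Car 63→Request R1, Car 106→Request R7, Car 85→Request R6, Car 27→Request R4 = $244.
Car 27's own top request is Request R4 ($63), but forcing Car 27→Request R4 and reassigning the rest optimally gives only $244 — worse by 2.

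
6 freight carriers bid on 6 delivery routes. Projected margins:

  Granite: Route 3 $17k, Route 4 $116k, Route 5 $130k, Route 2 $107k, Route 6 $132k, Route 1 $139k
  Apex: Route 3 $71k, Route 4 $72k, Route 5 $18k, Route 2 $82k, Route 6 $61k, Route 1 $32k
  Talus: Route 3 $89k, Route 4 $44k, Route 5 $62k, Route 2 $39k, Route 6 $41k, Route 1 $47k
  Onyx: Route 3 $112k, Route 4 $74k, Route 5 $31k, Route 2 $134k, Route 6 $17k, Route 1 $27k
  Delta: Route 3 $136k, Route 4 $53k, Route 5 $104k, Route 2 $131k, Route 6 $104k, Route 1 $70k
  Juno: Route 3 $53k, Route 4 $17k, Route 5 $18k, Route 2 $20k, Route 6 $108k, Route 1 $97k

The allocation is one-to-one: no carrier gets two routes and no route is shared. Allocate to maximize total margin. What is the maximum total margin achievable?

Maximum total: $651k

Treat this as an assignment problem: match each carrier to one route.
Optimal: Granite→Route 1 ($139k), Apex→Route 4 ($72k), Talus→Route 5 ($62k), Onyx→Route 2 ($134k), Delta→Route 3 ($136k), Juno→Route 6 ($108k) — total 139+72+62+134+136+108 = $651k.
Column-greedy (each route in turn goes to its best remaining carrier) gives $588k, worse by 63.
Next-best assignment: Granite→Route 1, Apex→Route 4, Talus→Route 3, Onyx→Route 2, Delta→Route 5, Juno→Route 6 = $646k.
Swapping Talus↔Juno (Talus→Route 6 $41k, Juno→Route 5 $18k) loses 111.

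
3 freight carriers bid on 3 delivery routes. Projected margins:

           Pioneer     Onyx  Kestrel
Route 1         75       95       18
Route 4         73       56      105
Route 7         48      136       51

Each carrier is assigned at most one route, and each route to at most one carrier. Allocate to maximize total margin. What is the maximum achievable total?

Treat this as an assignment problem: match each carrier to one route.
Optimal: Pioneer→Route 1 ($75k), Onyx→Route 7 ($136k), Kestrel→Route 4 ($105k) — total 75+136+105 = $316k.
Column-greedy (each route in turn goes to its best remaining carrier) gives $248k, worse by 68.
Swapping Kestrel↔Onyx (Kestrel→Route 7 $51k, Onyx→Route 4 $56k) loses 134.
Checked against all permutations: $316k is optimal.

Max total: $316k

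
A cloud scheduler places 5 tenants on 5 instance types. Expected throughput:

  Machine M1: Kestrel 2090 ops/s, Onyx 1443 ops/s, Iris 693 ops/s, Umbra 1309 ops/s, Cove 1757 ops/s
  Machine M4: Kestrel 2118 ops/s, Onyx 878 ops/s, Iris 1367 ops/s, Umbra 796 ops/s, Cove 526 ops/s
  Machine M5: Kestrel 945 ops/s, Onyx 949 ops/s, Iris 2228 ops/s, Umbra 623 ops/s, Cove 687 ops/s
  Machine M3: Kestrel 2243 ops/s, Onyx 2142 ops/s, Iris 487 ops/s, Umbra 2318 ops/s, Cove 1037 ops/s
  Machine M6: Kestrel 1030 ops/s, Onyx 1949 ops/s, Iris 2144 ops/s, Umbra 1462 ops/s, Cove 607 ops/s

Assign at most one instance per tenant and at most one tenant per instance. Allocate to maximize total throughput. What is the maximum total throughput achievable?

Maximum total: 10370 ops/s

Treat this as an assignment problem: match each tenant to one instance.
Optimal: Kestrel→Machine M4 (2118 ops/s), Onyx→Machine M6 (1949 ops/s), Iris→Machine M5 (2228 ops/s), Umbra→Machine M3 (2318 ops/s), Cove→Machine M1 (1757 ops/s) — total 2118+1949+2228+2318+1757 = 10370 ops/s.
Row-greedy (each tenant in turn takes its best remaining instance) gives 8255 ops/s, worse by 2115.
Swapping Cove↔Iris (Cove→Machine M5 687 ops/s, Iris→Machine M1 693 ops/s) loses 2605.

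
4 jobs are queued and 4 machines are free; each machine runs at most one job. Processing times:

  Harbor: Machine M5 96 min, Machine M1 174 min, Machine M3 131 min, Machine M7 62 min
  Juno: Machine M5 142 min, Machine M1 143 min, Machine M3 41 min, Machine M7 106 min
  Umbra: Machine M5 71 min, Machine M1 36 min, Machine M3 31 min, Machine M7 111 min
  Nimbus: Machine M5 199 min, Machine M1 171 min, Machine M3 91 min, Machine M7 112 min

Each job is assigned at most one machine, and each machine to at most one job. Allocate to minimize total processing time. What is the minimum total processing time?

Optimal: Harbor→Machine M5 (96 min), Juno→Machine M3 (41 min), Umbra→Machine M1 (36 min), Nimbus→Machine M7 (112 min) — total 96+41+36+112 = 285 min.
Min-entry greedy (repeatedly take the single cheapest remaining cell) gives 406 min, worse by 121.
Swapping Juno↔Harbor (Juno→Machine M5 142 min, Harbor→Machine M3 131 min) adds 136.
No other one-to-one assignment undercuts 285 min.

Min total: 285 min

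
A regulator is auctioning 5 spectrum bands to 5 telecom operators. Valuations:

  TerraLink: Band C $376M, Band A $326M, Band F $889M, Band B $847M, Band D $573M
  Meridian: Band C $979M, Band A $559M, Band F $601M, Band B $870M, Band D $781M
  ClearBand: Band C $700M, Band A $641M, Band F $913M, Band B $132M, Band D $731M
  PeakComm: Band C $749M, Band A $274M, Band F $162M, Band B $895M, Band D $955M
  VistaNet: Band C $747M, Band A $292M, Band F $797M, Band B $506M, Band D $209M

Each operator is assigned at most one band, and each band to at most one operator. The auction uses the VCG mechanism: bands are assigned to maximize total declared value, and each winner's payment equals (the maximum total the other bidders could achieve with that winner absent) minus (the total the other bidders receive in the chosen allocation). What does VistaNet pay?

Efficient allocation: TerraLink→Band B ($847M), Meridian→Band C ($979M), ClearBand→Band A ($641M), PeakComm→Band D ($955M), VistaNet→Band F ($797M); total welfare W = $4219M.
VistaNet receives Band F at value $797M, so the others get W − 797 = $3422M.
Without VistaNet: best allocation of the remaining 4 bidders over all 5 bands is TerraLink→Band B ($847M), Meridian→Band C ($979M), ClearBand→Band F ($913M), PeakComm→Band D ($955M), total $3694M.
VCG payment = (others' best without VistaNet) − (others' welfare with VistaNet) = 3694 − 3422 = $272M.

VistaNet pays $272M.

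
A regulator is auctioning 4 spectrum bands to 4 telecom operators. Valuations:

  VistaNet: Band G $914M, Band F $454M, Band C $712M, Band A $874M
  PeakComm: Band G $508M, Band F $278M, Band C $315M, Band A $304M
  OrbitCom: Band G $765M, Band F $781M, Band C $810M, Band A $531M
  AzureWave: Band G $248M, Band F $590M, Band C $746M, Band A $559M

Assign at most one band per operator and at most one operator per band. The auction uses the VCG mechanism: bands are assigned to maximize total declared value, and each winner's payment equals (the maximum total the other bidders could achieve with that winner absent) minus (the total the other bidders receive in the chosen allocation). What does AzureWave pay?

AzureWave pays $29M.

Efficient allocation: VistaNet→Band A ($874M), PeakComm→Band G ($508M), OrbitCom→Band F ($781M), AzureWave→Band C ($746M); total welfare W = $2909M.
AzureWave receives Band C at value $746M, so the others get W − 746 = $2163M.
Without AzureWave: best allocation of the remaining 3 bidders over all 4 bands is VistaNet→Band A ($874M), PeakComm→Band G ($508M), OrbitCom→Band C ($810M), total $2192M.
VCG payment = (others' best without AzureWave) − (others' welfare with AzureWave) = 2192 − 2163 = $29M.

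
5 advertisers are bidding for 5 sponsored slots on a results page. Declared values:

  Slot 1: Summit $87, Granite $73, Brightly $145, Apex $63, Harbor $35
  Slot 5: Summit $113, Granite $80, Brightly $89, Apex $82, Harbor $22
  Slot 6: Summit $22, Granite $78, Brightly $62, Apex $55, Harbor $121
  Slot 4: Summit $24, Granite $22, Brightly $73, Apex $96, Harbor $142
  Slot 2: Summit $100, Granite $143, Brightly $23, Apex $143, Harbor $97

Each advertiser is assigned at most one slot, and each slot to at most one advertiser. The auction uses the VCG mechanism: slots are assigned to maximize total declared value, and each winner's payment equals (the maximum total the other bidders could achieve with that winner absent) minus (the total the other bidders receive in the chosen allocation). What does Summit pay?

Efficient allocation: Summit→Slot 5 ($113), Granite→Slot 6 ($78), Brightly→Slot 1 ($145), Apex→Slot 2 ($143), Harbor→Slot 4 ($142); total welfare W = $621.
Summit receives Slot 5 at value $113, so the others get W − 113 = $508.
Without Summit: best allocation of the remaining 4 bidders over all 5 slots is Granite→Slot 2 ($143), Brightly→Slot 1 ($145), Apex→Slot 5 ($82), Harbor→Slot 4 ($142), total $512.
VCG payment = (others' best without Summit) − (others' welfare with Summit) = 512 − 508 = $4.

Summit pays $4.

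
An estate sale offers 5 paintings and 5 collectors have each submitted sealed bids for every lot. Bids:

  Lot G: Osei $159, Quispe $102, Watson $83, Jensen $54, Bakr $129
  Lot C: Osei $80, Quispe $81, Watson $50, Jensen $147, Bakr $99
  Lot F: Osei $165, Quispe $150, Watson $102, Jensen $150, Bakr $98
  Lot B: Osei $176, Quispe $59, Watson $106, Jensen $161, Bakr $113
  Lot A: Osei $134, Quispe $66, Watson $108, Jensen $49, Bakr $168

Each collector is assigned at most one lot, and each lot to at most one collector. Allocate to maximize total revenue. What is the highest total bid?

This is the linear assignment problem.
Optimal: Osei→Lot G ($159), Quispe→Lot F ($150), Watson→Lot B ($106), Jensen→Lot C ($147), Bakr→Lot A ($168) — total 159+150+106+147+168 = $730.
Column-greedy (each lot in turn goes to its best remaining collector) gives $677, worse by 53.
Next-best assignment: Osei→Lot B, Quispe→Lot F, Watson→Lot G, Jensen→Lot C, Bakr→Lot A = $724.
No other one-to-one assignment exceeds $730.

Max total: $730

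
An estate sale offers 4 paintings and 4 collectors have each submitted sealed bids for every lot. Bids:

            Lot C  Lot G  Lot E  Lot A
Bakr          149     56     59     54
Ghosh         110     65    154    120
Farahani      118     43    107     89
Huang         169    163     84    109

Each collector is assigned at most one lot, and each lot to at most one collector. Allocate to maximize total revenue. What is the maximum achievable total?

Optimal: Bakr→Lot C ($149), Ghosh→Lot E ($154), Farahani→Lot A ($89), Huang→Lot G ($163) — total 149+154+89+163 = $555.
Column-greedy (each lot in turn goes to its best remaining collector) gives $395, worse by 160.
Swapping Bakr↔Farahani (Bakr→Lot A $54, Farahani→Lot C $118) loses 66.
No other one-to-one assignment exceeds $555.

Max total: $555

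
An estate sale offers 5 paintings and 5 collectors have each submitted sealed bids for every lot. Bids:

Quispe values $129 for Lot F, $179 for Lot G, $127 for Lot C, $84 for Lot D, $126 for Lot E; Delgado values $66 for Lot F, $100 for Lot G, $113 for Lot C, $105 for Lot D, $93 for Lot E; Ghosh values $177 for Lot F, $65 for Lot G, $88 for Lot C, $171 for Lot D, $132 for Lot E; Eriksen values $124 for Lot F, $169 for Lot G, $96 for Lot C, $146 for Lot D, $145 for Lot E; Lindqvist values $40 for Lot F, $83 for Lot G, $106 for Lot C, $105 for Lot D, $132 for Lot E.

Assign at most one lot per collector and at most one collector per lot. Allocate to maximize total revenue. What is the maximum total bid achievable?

Maximum total: $747

Treat this as an assignment problem: match each collector to one lot.
Optimal: Quispe→Lot G ($179), Delgado→Lot C ($113), Ghosh→Lot F ($177), Eriksen→Lot D ($146), Lindqvist→Lot E ($132) — total 179+113+177+146+132 = $747.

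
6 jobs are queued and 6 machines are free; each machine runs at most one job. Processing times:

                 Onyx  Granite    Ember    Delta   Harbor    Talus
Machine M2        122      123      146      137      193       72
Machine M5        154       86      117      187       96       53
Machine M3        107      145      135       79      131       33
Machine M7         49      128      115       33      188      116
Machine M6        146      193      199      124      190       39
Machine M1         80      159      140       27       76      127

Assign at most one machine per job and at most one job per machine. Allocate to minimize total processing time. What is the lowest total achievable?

Optimal: Onyx→Machine M7 (49 min), Granite→Machine M2 (123 min), Ember→Machine M3 (135 min), Delta→Machine M1 (27 min), Harbor→Machine M5 (96 min), Talus→Machine M6 (39 min) — total 49+123+135+27+96+39 = 469 min.
Column-greedy (each machine in turn goes to its cheapest remaining job) gives 616 min, worse by 147.
Swapping Onyx↔Harbor (Onyx→Machine M5 154 min, Harbor→Machine M7 188 min) adds 197.
Every other assignment is strictly worse.

Minimum total: 469 min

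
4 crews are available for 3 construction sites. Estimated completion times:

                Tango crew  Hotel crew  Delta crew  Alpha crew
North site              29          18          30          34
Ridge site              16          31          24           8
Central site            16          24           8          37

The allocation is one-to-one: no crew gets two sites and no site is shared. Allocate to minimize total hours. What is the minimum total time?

Treat this as an assignment problem: match each crew to one site.
Optimal: Hotel crew→North site (18 hours), Alpha crew→Ridge site (8 hours), Delta crew→Central site (8 hours) — total 18+8+8 = 34 hours.
Row-greedy (each crew in turn takes its cheapest remaining site) gives 42 hours, worse by 8.
Swapping Delta crew↔Alpha crew (Delta crew→Ridge site 24 hours, Alpha crew→Central site 37 hours) adds 45.

Min total: 34 hours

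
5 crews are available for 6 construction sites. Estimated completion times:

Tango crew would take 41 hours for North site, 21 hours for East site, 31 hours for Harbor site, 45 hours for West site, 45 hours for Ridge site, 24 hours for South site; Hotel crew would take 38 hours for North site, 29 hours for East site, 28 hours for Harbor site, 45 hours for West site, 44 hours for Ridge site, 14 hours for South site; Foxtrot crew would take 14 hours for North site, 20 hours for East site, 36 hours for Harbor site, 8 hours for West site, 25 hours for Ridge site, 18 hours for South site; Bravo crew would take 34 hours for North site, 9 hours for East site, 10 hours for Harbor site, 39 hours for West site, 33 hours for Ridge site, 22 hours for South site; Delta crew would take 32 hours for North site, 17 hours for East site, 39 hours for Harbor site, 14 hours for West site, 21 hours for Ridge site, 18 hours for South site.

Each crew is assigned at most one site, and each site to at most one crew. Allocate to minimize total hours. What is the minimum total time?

Min total: 73 hours

Optimal: Tango crew→East site (21 hours), Hotel crew→South site (14 hours), Foxtrot crew→North site (14 hours), Bravo crew→Harbor site (10 hours), Delta crew→West site (14 hours) — total 21+14+14+10+14 = 73 hours.
Row-greedy (each crew in turn takes its cheapest remaining site) gives 74 hours, worse by 1.
Next-best assignment: Tango crew→East site, Hotel crew→South site, Foxtrot crew→West site, Bravo crew→Harbor site, Delta crew→Ridge site = 74 hours.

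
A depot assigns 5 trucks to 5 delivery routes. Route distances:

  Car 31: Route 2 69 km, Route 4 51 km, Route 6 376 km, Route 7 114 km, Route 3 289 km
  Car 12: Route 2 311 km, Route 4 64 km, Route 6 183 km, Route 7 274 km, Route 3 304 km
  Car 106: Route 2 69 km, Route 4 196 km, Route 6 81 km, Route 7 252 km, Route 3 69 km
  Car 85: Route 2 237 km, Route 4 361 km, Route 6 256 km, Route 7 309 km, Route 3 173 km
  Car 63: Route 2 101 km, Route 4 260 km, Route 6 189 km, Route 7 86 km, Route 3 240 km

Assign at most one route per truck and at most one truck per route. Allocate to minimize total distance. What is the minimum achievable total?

Optimal: Car 31→Route 2 (69 km), Car 12→Route 4 (64 km), Car 106→Route 6 (81 km), Car 85→Route 3 (173 km), Car 63→Route 7 (86 km) — total 69+64+81+173+86 = 473 km.
Row-greedy (each truck in turn takes its cheapest remaining route) gives 562 km, worse by 89.
Checked against all permutations: 473 km is optimal.

Minimum total: 473 km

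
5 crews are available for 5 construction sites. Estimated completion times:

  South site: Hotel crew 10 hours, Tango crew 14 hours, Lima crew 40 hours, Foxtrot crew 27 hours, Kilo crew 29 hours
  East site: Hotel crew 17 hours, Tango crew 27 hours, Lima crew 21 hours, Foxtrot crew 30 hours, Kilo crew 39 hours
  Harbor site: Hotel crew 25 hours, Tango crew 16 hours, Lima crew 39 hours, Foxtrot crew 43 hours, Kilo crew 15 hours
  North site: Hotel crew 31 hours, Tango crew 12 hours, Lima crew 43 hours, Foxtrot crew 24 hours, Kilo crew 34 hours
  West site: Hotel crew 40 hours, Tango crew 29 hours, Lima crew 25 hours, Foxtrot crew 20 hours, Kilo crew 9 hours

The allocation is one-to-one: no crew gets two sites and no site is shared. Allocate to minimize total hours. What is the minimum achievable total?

Optimal: Hotel crew→South site (10 hours), Tango crew→North site (12 hours), Lima crew→East site (21 hours), Foxtrot crew→West site (20 hours), Kilo crew→Harbor site (15 hours) — total 10+12+21+20+15 = 78 hours.
Min-entry greedy (repeatedly take the single cheapest remaining cell) gives 95 hours, worse by 17.
Every other assignment is strictly worse.

Minimum total: 78 hours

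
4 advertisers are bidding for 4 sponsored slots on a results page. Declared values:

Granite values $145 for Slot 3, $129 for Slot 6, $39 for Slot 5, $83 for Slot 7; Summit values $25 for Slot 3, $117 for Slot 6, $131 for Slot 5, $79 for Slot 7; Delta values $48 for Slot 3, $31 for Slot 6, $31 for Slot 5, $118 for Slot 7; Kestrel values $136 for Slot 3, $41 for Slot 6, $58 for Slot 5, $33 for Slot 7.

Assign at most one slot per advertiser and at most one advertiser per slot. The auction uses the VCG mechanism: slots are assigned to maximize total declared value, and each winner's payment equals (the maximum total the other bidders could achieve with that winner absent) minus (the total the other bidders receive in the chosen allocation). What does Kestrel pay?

Kestrel pays $16.

Efficient allocation: Granite→Slot 6 ($129), Summit→Slot 5 ($131), Delta→Slot 7 ($118), Kestrel→Slot 3 ($136); total welfare W = $514.
Kestrel receives Slot 3 at value $136, so the others get W − 136 = $378.
Without Kestrel: best allocation of the remaining 3 bidders over all 4 slots is Granite→Slot 3 ($145), Summit→Slot 5 ($131), Delta→Slot 7 ($118), total $394.
VCG payment = (others' best without Kestrel) − (others' welfare with Kestrel) = 394 − 378 = $16.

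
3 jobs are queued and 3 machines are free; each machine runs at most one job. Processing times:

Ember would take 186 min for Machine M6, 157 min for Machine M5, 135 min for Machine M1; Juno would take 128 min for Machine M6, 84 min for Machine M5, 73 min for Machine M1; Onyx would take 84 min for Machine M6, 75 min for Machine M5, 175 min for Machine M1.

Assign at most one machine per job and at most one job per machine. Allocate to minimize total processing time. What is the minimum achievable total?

Minimum total: 303 min

This is a one-to-one assignment (minimum-cost bipartite matching).
Optimal: Ember→Machine M1 (135 min), Juno→Machine M5 (84 min), Onyx→Machine M6 (84 min) — total 135+84+84 = 303 min.
Min-entry greedy (repeatedly take the single cheapest remaining cell) gives 334 min, worse by 31.
No other one-to-one assignment undercuts 303 min.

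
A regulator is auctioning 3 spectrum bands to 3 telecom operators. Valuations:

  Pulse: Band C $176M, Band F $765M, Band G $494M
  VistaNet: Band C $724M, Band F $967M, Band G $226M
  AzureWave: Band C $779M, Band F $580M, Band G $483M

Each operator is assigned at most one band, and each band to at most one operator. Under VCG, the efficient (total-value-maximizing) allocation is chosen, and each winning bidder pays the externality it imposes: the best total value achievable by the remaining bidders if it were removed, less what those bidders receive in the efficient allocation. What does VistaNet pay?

VistaNet pays $271M.

Efficient allocation: Pulse→Band G ($494M), VistaNet→Band F ($967M), AzureWave→Band C ($779M); total welfare W = $2240M.
VistaNet receives Band F at value $967M, so the others get W − 967 = $1273M.
Without VistaNet: best allocation of the remaining 2 bidders over all 3 bands is Pulse→Band F ($765M), AzureWave→Band C ($779M), total $1544M.
VCG payment = (others' best without VistaNet) − (others' welfare with VistaNet) = 1544 − 1273 = $271M.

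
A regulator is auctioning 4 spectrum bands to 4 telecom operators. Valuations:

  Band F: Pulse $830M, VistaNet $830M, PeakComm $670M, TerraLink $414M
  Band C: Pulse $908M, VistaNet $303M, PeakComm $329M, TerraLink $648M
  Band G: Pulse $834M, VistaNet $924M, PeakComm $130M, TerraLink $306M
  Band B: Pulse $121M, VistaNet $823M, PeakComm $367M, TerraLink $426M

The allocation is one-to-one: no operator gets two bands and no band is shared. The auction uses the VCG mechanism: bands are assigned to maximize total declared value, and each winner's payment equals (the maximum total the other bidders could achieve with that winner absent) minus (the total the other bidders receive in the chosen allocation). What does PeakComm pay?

PeakComm pays $97M.

Efficient allocation: Pulse→Band G ($834M), VistaNet→Band B ($823M), PeakComm→Band F ($670M), TerraLink→Band C ($648M); total welfare W = $2975M.
PeakComm receives Band F at value $670M, so the others get W − 670 = $2305M.
Without PeakComm: best allocation of the remaining 3 bidders over all 4 bands is Pulse→Band F ($830M), VistaNet→Band G ($924M), TerraLink→Band C ($648M), total $2402M.
VCG payment = (others' best without PeakComm) − (others' welfare with PeakComm) = 2402 − 2305 = $97M.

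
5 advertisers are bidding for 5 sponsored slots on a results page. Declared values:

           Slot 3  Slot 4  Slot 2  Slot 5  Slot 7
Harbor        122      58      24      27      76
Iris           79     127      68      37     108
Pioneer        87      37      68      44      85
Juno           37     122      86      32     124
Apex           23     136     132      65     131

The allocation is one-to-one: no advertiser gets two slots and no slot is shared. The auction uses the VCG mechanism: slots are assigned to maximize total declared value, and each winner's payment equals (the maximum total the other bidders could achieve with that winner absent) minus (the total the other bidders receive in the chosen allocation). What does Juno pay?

Juno pays $41.

Efficient allocation: Harbor→Slot 3 ($122), Iris→Slot 4 ($127), Pioneer→Slot 5 ($44), Juno→Slot 7 ($124), Apex→Slot 2 ($132); total welfare W = $549.
Juno receives Slot 7 at value $124, so the others get W − 124 = $425.
Without Juno: best allocation of the remaining 4 bidders over all 5 slots is Harbor→Slot 3 ($122), Iris→Slot 4 ($127), Pioneer→Slot 7 ($85), Apex→Slot 2 ($132), total $466.
VCG payment = (others' best without Juno) − (others' welfare with Juno) = 466 − 425 = $41.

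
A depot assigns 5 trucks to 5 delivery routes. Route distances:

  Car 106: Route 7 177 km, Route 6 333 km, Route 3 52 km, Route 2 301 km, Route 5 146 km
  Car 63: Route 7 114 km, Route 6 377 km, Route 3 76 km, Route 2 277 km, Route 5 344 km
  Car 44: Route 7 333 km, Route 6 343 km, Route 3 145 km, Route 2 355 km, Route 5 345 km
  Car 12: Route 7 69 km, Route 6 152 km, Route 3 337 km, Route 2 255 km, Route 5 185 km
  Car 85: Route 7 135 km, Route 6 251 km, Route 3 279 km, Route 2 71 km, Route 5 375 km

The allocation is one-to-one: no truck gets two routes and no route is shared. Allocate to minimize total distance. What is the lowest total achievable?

Min total: 628 km

This is a one-to-one assignment (minimum-cost bipartite matching).
Optimal: Car 106→Route 5 (146 km), Car 63→Route 7 (114 km), Car 44→Route 3 (145 km), Car 12→Route 6 (152 km), Car 85→Route 2 (71 km) — total 146+114+145+152+71 = 628 km.
Row-greedy (each truck in turn takes its cheapest remaining route) gives 765 km, worse by 137.
Next-best assignment: Car 106→Route 5, Car 63→Route 3, Car 44→Route 6, Car 12→Route 7, Car 85→Route 2 = 705 km.
Checked against all permutations: 628 km is optimal.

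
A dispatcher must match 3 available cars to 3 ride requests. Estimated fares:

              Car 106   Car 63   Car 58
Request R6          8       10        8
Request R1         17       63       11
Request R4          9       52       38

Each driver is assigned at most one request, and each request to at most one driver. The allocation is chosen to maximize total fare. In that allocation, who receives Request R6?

Optimal: Car 106→Request R6 ($8), Car 63→Request R1 ($63), Car 58→Request R4 ($38) — total 8+63+38 = $109.
Column-greedy (each request in turn goes to its best remaining driver) gives $65, worse by 44.
Next-best assignment: Car 106→Request R4, Car 63→Request R1, Car 58→Request R6 = $80.
Checked against all permutations: $109 is optimal.
Car 106's own top request is Request R1 ($17), but forcing Car 106→Request R1 and reassigning the rest optimally gives only $77 — worse by 32.

Car 106 receives Request R6.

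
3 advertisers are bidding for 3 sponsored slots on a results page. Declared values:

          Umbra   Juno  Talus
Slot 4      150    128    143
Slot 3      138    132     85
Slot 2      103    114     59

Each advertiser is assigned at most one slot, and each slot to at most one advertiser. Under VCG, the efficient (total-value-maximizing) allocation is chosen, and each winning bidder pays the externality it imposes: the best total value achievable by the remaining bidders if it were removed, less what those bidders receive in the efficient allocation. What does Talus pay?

Talus pays $30.

Efficient allocation: Umbra→Slot 3 ($138), Juno→Slot 2 ($114), Talus→Slot 4 ($143); total welfare W = $395.
Talus receives Slot 4 at value $143, so the others get W − 143 = $252.
Without Talus: best allocation of the remaining 2 bidders over all 3 slots is Umbra→Slot 4 ($150), Juno→Slot 3 ($132), total $282.
VCG payment = (others' best without Talus) − (others' welfare with Talus) = 282 − 252 = $30.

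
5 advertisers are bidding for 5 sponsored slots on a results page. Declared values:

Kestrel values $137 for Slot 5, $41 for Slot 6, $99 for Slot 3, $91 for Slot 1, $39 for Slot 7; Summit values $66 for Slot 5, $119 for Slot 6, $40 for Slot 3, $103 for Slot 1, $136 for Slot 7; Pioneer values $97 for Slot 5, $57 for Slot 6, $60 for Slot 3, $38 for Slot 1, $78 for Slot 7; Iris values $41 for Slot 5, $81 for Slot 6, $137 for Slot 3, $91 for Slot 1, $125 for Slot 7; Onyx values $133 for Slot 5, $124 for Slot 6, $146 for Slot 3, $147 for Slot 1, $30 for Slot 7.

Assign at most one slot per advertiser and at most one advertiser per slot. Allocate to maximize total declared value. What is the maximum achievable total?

This is the linear assignment problem.
Optimal: Kestrel→Slot 5 ($137), Summit→Slot 6 ($119), Pioneer→Slot 7 ($78), Iris→Slot 3 ($137), Onyx→Slot 1 ($147) — total 137+119+78+137+147 = $618.
Column-greedy (each slot in turn goes to its best remaining advertiser) gives $579, worse by 39.
Next-best assignment: Kestrel→Slot 5, Summit→Slot 7, Pioneer→Slot 6, Iris→Slot 3, Onyx→Slot 1 = $614.
Swapping Kestrel↔Onyx (Kestrel→Slot 1 $91, Onyx→Slot 5 $133) loses 60.
Every other assignment is strictly worse.

Maximum total: $618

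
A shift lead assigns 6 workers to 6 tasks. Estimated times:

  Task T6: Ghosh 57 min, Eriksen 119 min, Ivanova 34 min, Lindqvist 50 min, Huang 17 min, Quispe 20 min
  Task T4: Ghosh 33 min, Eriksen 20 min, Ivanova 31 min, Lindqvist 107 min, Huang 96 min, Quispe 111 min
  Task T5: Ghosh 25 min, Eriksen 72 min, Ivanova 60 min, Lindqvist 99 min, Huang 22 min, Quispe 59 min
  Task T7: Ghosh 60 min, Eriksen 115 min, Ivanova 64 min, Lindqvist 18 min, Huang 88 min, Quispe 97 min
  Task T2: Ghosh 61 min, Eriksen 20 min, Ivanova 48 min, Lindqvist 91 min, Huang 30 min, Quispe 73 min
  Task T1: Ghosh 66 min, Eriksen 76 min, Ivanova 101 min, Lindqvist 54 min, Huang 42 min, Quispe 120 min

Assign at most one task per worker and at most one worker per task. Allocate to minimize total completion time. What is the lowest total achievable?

Min total: 156 min

Optimal: Ghosh→Task T5 (25 min), Eriksen→Task T2 (20 min), Ivanova→Task T4 (31 min), Lindqvist→Task T7 (18 min), Huang→Task T1 (42 min), Quispe→Task T6 (20 min) — total 25+20+31+18+42+20 = 156 min.
Column-greedy (each task in turn goes to its cheapest remaining worker) gives 248 min, worse by 92.
Next-best assignment: Ghosh→Task T5, Eriksen→Task T4, Ivanova→Task T2, Lindqvist→Task T7, Huang→Task T1, Quispe→Task T6 = 173 min.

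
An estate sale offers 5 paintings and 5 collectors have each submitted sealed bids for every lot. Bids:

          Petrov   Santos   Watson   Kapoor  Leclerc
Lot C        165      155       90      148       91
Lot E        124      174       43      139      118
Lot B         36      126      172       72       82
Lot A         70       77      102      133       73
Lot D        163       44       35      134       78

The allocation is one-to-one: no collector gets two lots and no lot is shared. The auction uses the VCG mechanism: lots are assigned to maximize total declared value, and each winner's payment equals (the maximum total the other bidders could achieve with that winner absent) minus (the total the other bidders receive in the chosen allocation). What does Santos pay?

Efficient allocation: Petrov→Lot D ($163), Santos→Lot C ($155), Watson→Lot B ($172), Kapoor→Lot A ($133), Leclerc→Lot E ($118); total welfare W = $741.
Santos receives Lot C at value $155, so the others get W − 155 = $586.
Without Santos: best allocation of the remaining 4 bidders over all 5 lots is Petrov→Lot D ($163), Watson→Lot B ($172), Kapoor→Lot C ($148), Leclerc→Lot E ($118), total $601.
VCG payment = (others' best without Santos) − (others' welfare with Santos) = 601 − 586 = $15.

Santos pays $15.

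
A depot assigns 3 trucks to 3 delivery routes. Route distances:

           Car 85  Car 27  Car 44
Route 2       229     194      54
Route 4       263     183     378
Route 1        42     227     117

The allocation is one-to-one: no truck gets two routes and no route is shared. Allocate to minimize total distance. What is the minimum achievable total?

Min total: 279 km

This is a one-to-one assignment (minimum-cost bipartite matching).
Optimal: Car 85→Route 1 (42 km), Car 27→Route 4 (183 km), Car 44→Route 2 (54 km) — total 42+183+54 = 279 km.
Next-best assignment: Car 85→Route 2, Car 27→Route 4, Car 44→Route 1 = 529 km.
No other one-to-one assignment undercuts 279 km.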